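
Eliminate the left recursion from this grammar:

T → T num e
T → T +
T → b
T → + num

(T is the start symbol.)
T is directly left-recursive. The standard transformation for
  A → A α₁ | ... | A α_m | β₁ | ... | β_n
is
  A  → β₁ A' | ... | β_n A'
  A' → α₁ A' | ... | α_m A' | ε

T → b becomes T → b T'
T → + num becomes T → + num T'
T → T num e becomes T' → num e T'
T → T + becomes T' → + T'
Add T' → ε

Resulting grammar:
T → b T'
T → + num T'
T' → num e T'
T' → + T'
T' → ε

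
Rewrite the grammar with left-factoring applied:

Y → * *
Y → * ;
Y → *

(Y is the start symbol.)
Left-factoring transforms A → αβ₁ | αβ₂ into A → αA' and A' → β₁ | β₂
(α is the longest common prefix among the alternatives). Repeat until
no nonterminal has two alternatives with a common prefix.

Round 1: Y has alternatives sharing prefix '*'. Introduce Y': Y → * Y'
  Add: Y' → *
  Add: Y' → ;
  Add: Y' → ε

No remaining common prefixes — done.

Resulting grammar:
Y → * Y'
Y' → *
Y' → ;
Y' → ε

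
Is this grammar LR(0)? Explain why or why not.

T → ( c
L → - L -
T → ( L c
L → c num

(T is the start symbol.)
No. Shift-reduce conflict between [T → ( c .] and [L → c . num]

Augment with T' → T and build the canonical LR(0) collection (I0 = CLOSURE({[T' → . T]}), then GOTO on every symbol after a dot until no new states appear). It has 11 states:
  I0: { [T → . ( L c], [T → . ( c], [T' → . T] }  — shift
  I1: { [L → . - L -], [L → . c num], [T → ( . L c], [T → ( . c] }  — shift
  I2: { [T' → T .] }  — accept
  I3: { [L → - . L -], [L → . - L -], [L → . c num] }  — shift
  I4: { [T → ( L . c] }  — shift
  I5: { [L → c . num], [T → ( c .] }  — shift, reduce
  I6: { [L → c num .] }  — reduce
  I7: { [T → ( L c .] }  — reduce
  I8: { [L → - L . -] }  — shift
  I9: { [L → c . num] }  — shift
  I10: { [L → - L - .] }  — reduce

Conflict in state I5:
  Shift-reduce conflict between [T → ( c .] and [L → c . num]
So the grammar is NOT LR(0).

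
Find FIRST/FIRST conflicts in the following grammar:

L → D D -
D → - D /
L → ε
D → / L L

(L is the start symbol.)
No FIRST/FIRST conflicts.

A FIRST/FIRST conflict occurs when two productions N → α and N → β for the same non-terminal have FIRST(α) ∩ FIRST(β) ≠ ∅ (with ε ∈ FIRST of a nullable right-hand side, so two nullable alternatives also conflict).

FIRST sets of the non-terminals at (or reachable through a nullable prefix from) the front of some alternative:
  FIRST(D) = { '-', '/' }

Productions for L:
  L → D D -: FIRST = { '-', '/' }
  L → ε: FIRST = { ε }
Productions for D:
  D → - D /: FIRST = { '-' }
  D → / L L: FIRST = { '/' }

All alternatives of each non-terminal have pairwise disjoint FIRST sets.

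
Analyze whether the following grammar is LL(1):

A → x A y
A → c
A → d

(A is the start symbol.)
Yes, the grammar is LL(1).

For A:
  PREDICT(A → x A y) = { 'x' }
  PREDICT(A → c) = { 'c' }
  PREDICT(A → d) = { 'd' }

All predict sets are disjoint. The grammar IS LL(1).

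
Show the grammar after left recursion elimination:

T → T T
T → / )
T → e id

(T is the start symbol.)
T → / ) T'
T → e id T'
T' → T T'
T' → ε

T is directly left-recursive. The standard transformation for
  A → A α₁ | ... | A α_m | β₁ | ... | β_n
is
  A  → β₁ A' | ... | β_n A'
  A' → α₁ A' | ... | α_m A' | ε

T → / ) becomes T → / ) T'
T → e id becomes T → e id T'
T → T T becomes T' → T T'
Add T' → ε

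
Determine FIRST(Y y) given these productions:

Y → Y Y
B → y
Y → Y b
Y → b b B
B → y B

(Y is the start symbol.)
FIRST sets of the non-terminals involved (from the grammar, by fixed-point iteration):
  FIRST(Y) = { 'b' }

To compute FIRST(Y y), process the symbols left to right:
Symbol Y is a non-terminal. Add FIRST(Y) \ {ε} = { 'b' }
Y is not nullable (ε ∉ FIRST(Y)), so stop here.
FIRST(Y y) = { 'b' }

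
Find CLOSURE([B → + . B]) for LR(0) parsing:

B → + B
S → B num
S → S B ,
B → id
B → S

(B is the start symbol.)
{ [B → + . B], [B → . + B], [B → . S], [B → . id], [S → . B num], [S → . S B ,] }

Start with: [B → + . B]
  [B → + . B] has the dot before B: add [B → . + B], [B → . id], [B → . S]
  [B → . S] has the dot before S: add [S → . B num], [S → . S B ,]
No further items can be added.

CLOSURE = { [B → + . B], [B → . + B], [B → . S], [B → . id], [S → . B num], [S → . S B ,] }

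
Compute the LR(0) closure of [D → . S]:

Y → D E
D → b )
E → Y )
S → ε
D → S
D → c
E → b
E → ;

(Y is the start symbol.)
{ [D → . S], [S → .] }

To compute CLOSURE, for each item [A → α.Bβ] where B is a non-terminal, add [B → .γ] for all productions B → γ; repeat for the newly added items until nothing changes.

Start with: [D → . S]
  [D → . S] has the dot before S: add [S → .]
No further items can be added.

CLOSURE = { [D → . S], [S → .] }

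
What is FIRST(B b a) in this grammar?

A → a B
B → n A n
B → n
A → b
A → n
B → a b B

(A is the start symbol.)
{ 'a', 'n' }

FIRST sets of the non-terminals involved (from the grammar, by fixed-point iteration):
  FIRST(B) = { 'a', 'n' }

To compute FIRST(B b a), process the symbols left to right:
Symbol B is a non-terminal. Add FIRST(B) \ {ε} = { 'a', 'n' }
B is not nullable (ε ∉ FIRST(B)), so stop here.
FIRST(B b a) = { 'a', 'n' }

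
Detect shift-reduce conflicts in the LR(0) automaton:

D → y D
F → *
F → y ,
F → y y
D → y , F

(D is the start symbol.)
No shift-reduce conflicts

A shift-reduce conflict occurs when an LR(0) state has both:
  - a complete (reduce) item [A → α .] (dot at the end), and
  - a shift item [B → β . c γ] (dot before a terminal).

Augment with D' → D and build the canonical LR(0) collection (I0 = CLOSURE({[D' → . D]}), then GOTO on every symbol after a dot until no new states appear). It has 10 states:
  I0: { [D → . y , F], [D → . y D], [D' → . D] }  — shift
  I1: { [D' → D .] }  — accept
  I2: { [D → . y , F], [D → . y D], [D → y . , F], [D → y . D] }  — shift
  I3: { [D → y , . F], [F → . *], [F → . y ,], [F → . y y] }  — shift
  I4: { [D → y D .] }  — reduce
  I5: { [F → * .] }  — reduce
  I6: { [D → y , F .] }  — reduce
  I7: { [F → y . ,], [F → y . y] }  — shift
  I8: { [F → y , .] }  — reduce
  I9: { [F → y y .] }  — reduce

No state contains both a complete item and a shift item.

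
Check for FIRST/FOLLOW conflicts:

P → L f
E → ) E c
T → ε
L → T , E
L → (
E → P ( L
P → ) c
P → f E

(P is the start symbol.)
No FIRST/FOLLOW conflicts.

A FIRST/FOLLOW conflict occurs when a non-terminal N has a nullable alternative N → β (β ⇒* ε) and another alternative N → α with FIRST(α) ∩ FOLLOW(N) ≠ ∅: on such a lookahead the parser cannot decide between expanding α and letting N vanish via β.

Nullable non-terminals: T.
T has a nullable alternative but only one production, so nothing to check.

E, L, P have no nullable alternative, so no FIRST/FOLLOW check is needed there.

No FIRST/FOLLOW conflicts found.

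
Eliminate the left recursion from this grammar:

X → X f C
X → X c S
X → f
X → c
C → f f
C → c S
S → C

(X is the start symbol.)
X is directly left-recursive. The standard transformation for
  A → A α₁ | ... | A α_m | β₁ | ... | β_n
is
  A  → β₁ A' | ... | β_n A'
  A' → α₁ A' | ... | α_m A' | ε

X → f becomes X → f X'
X → c becomes X → c X'
X → X f C becomes X' → f C X'
X → X c S becomes X' → c S X'
Add X' → ε

Productions for other non-terminals are unchanged:
  C → f f
  C → c S
  S → C

Resulting grammar:
X → f X'
X → c X'
X' → f C X'
X' → c S X'
X' → ε
C → f f
C → c S
S → C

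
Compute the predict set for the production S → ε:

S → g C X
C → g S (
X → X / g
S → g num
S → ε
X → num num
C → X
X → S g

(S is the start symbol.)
PREDICT(S → ε) = (FIRST(RHS) \ {ε}) ∪ (FOLLOW(S) if ε ∈ FIRST(RHS), i.e. RHS ⇒* ε)
The right-hand side is ε (FIRST(ε) = { ε }), so the predict set is FOLLOW(S) = { $, '(', 'g' }
PREDICT(S → ε) = { $, '(', 'g' }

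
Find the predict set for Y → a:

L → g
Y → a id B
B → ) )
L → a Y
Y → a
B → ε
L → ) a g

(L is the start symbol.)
PREDICT(Y → a) = (FIRST(RHS) \ {ε}) ∪ (FOLLOW(Y) if ε ∈ FIRST(RHS), i.e. RHS ⇒* ε)
FIRST(a) = { 'a' }
ε ∉ FIRST(a), so FOLLOW(Y) is not added.
PREDICT(Y → a) = { 'a' }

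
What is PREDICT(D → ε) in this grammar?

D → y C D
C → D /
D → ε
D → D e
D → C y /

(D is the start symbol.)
{ $, '/', 'e' }

PREDICT(D → ε) = (FIRST(RHS) \ {ε}) ∪ (FOLLOW(D) if ε ∈ FIRST(RHS), i.e. RHS ⇒* ε)
The right-hand side is ε (FIRST(ε) = { ε }), so the predict set is FOLLOW(D) = { $, '/', 'e' }
PREDICT(D → ε) = { $, '/', 'e' }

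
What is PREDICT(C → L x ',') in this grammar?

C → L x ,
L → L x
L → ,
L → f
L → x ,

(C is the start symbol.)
PREDICT(C → L x ',') = (FIRST(RHS) \ {ε}) ∪ (FOLLOW(C) if ε ∈ FIRST(RHS), i.e. RHS ⇒* ε)
FIRST(L) = { ',', 'f', 'x' }
FIRST(L x ',') = { ',', 'f', 'x' }
ε ∉ FIRST(L x ','), so FOLLOW(C) is not added.
PREDICT(C → L x ',') = { ',', 'f', 'x' }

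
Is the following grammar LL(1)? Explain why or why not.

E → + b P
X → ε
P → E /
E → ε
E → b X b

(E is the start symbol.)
A grammar is LL(1) if for each non-terminal N with multiple productions, the predict sets of those productions are pairwise disjoint, where PREDICT(N → α) = (FIRST(α) \ {ε}) ∪ (FOLLOW(N) if α ⇒* ε).

Relevant sets:
  FOLLOW(E) = { $, '/' }

For E:
  PREDICT(E → '+' b P) = { '+' }
  PREDICT(E → ε) = { $, '/' }
  PREDICT(E → b X b) = { 'b' }
X, P have a single production, so nothing to check there.

All predict sets are disjoint. The grammar IS LL(1).

Answer: Yes, the grammar is LL(1).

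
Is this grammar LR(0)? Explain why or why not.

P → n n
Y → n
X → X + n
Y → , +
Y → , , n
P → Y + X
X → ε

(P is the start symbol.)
Augment with P' → P and build the canonical LR(0) collection (I0 = CLOSURE({[P' → . P]}), then GOTO on every symbol after a dot until no new states appear). It has 13 states:
  I0: { [P → . Y + X], [P → . n n], [P' → . P], [Y → . , +], [Y → . , , n], [Y → . n] }  — shift
  I1: { [Y → , . +], [Y → , . , n] }  — shift
  I2: { [P' → P .] }  — accept
  I3: { [P → Y . + X] }  — shift
  I4: { [P → n . n], [Y → n .] }  — shift, reduce
  I5: { [P → n n .] }  — reduce
  I6: { [P → Y + . X], [X → . X + n], [X → .] }  — reduce
  I7: { [P → Y + X .], [X → X . + n] }  — shift, reduce
  I8: { [X → X + . n] }  — shift
  I9: { [X → X + n .] }  — reduce
  I10: { [Y → , + .] }  — reduce
  I11: { [Y → , , . n] }  — shift
  I12: { [Y → , , n .] }  — reduce

Conflict in state I4:
  Shift-reduce conflict between [Y → n .] and [P → n . n]
So the grammar is NOT LR(0).

Answer: No. Shift-reduce conflict between [Y → n .] and [P → n . n]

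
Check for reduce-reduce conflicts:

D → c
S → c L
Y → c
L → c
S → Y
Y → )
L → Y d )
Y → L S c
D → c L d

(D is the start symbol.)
A reduce-reduce conflict occurs when an LR(0) state has two complete items [A → α .] and [B → β .] — both call for a reduction, and with no lookahead the parser cannot choose between them.

Augment with D' → D and build the canonical LR(0) collection (I0 = CLOSURE({[D' → . D]}), then GOTO on every symbol after a dot until no new states appear). It has 16 states:
  I0: { [D → . c L d], [D → . c], [D' → . D] }  — shift
  I1: { [D' → D .] }  — accept
  I2: { [D → c . L d], [D → c .], [L → . Y d )], [L → . c], [Y → . )], [Y → . L S c], [Y → . c] }  — shift, reduce
  I3: { [Y → ) .] }  — reduce
  I4: { [D → c L . d], [L → . Y d )], [L → . c], [S → . Y], [S → . c L], [Y → . )], [Y → . L S c], [Y → . c], [Y → L . S c] }  — shift
  I5: { [L → Y . d )] }  — shift
  I6: { [L → c .], [Y → c .] }  — 2 reduces
  I7: { [L → Y d . )] }  — shift
  I8: { [L → Y d ) .] }  — reduce
  I9: { [L → . Y d )], [L → . c], [S → . Y], [S → . c L], [Y → . )], [Y → . L S c], [Y → . c], [Y → L . S c] }  — shift
  I10: { [Y → L S . c] }  — shift
  I11: { [L → Y . d )], [S → Y .] }  — shift, reduce
  I12: { [L → . Y d )], [L → . c], [L → c .], [S → c . L], [Y → . )], [Y → . L S c], [Y → . c], [Y → c .] }  — shift, 2 reduces
  I13: { [D → c L d .] }  — reduce
  I14: { [L → . Y d )], [L → . c], [S → . Y], [S → . c L], [S → c L .], [Y → . )], [Y → . L S c], [Y → . c], [Y → L . S c] }  — shift, reduce
  I15: { [Y → L S c .] }  — reduce

I6 contains complete items [L → c .], [Y → c .] — reduce-reduce conflict.
I12 contains complete items [L → c .], [Y → c .] — reduce-reduce conflict.

Answer: Yes — I6: [L → c .] vs [Y → c .]; I12: [L → c .] vs [Y → c .]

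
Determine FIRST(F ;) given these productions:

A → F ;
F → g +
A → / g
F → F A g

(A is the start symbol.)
{ 'g' }

FIRST sets of the non-terminals involved (from the grammar, by fixed-point iteration):
  FIRST(F) = { 'g' }

To compute FIRST(F ;), process the symbols left to right:
Symbol F is a non-terminal. Add FIRST(F) \ {ε} = { 'g' }
F is not nullable (ε ∉ FIRST(F)), so stop here.
FIRST(F ;) = { 'g' }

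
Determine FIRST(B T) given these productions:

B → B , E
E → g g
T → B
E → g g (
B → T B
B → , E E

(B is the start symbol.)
{ ',' }

FIRST sets of the non-terminals involved (from the grammar, by fixed-point iteration):
  FIRST(B) = { ',' }

To compute FIRST(B T), process the symbols left to right:
Symbol B is a non-terminal. Add FIRST(B) \ {ε} = { ',' }
B is not nullable (ε ∉ FIRST(B)), so stop here.
FIRST(B T) = { ',' }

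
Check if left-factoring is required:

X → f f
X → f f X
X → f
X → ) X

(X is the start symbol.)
Yes, X has productions with common prefix 'f'

Left-factoring is needed when two productions for the same non-terminal
share a common prefix on the right-hand side.

Productions for X:
  X → f f
  X → f f X
  X → f
  X → ) X

Found common prefix 'f' in productions for X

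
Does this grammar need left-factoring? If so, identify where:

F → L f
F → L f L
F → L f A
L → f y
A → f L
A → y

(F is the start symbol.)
Yes, F has productions with common prefix 'L f'

Left-factoring is needed when two productions for the same non-terminal
share a common prefix on the right-hand side.

Productions for F:
  F → L f
  F → L f L
  F → L f A
Productions for A:
  A → f L
  A → y

Found common prefix 'L f' in productions for F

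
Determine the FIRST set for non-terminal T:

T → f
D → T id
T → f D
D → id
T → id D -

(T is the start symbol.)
{ 'f', 'id' }

From T → f:
  - f is a terminal: add 'f' and stop
From T → f D:
  - f is a terminal: add 'f' and stop
From T → id D -:
  - id is a terminal: add 'id' and stop

Collecting: FIRST(T) = { 'f', 'id' }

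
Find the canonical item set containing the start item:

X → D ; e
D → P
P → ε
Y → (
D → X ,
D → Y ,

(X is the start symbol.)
First, augment the grammar with X' → X
I₀ = CLOSURE({ [X' → . X] }):
  [X' → . X] has the dot before X: add [X → . D ; e]
  [X → . D ; e] has the dot before D: add [D → . P], [D → . X ,], [D → . Y ,]
  [D → . P] has the dot before P: add [P → .]
  [D → . Y ,] has the dot before Y: add [Y → . (]
No further items can be added.

I₀ = { [D → . P], [D → . X ,], [D → . Y ,], [P → .], [X → . D ; e], [X' → . X], [Y → . (] }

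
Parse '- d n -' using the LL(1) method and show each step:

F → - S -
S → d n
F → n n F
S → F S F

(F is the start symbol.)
LL(1) parsing maintains a stack (initially the start symbol over $) and the input. At each step: if the stack top is a terminal, match it against the current input token; if it is a non-terminal N, replace it with the RHS of M[N, lookahead] (the unique production whose predict set contains the lookahead).

Stack is shown with the top on the left.

Stack    Input      Action
--------------------------
F $      - d n - $  output F → - S -
- S - $  - d n - $  match '-'
S - $    d n - $    output S → d n
d n - $  d n - $    match 'd'
n - $    n - $      match 'n'
- $      - $        match '-'
$        $          accept

The string is accepted.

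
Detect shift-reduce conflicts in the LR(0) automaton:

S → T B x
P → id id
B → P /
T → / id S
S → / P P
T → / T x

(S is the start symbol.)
No shift-reduce conflicts

A shift-reduce conflict occurs when an LR(0) state has both:
  - a complete (reduce) item [A → α .] (dot at the end), and
  - a shift item [B → β . c γ] (dot before a terminal).

Augment with S' → S and build the canonical LR(0) collection (I0 = CLOSURE({[S' → . S]}), then GOTO on every symbol after a dot until no new states appear). It has 18 states:
  I0: { [S → . / P P], [S → . T B x], [S' → . S], [T → . / T x], [T → . / id S] }  — shift
  I1: { [P → . id id], [S → / . P P], [T → . / T x], [T → . / id S], [T → / . T x], [T → / . id S] }  — shift
  I2: { [S' → S .] }  — accept
  I3: { [B → . P /], [P → . id id], [S → T . B x] }  — shift
  I4: { [S → T B . x] }  — shift
  I5: { [B → P . /] }  — shift
  I6: { [P → id . id] }  — shift
  I7: { [P → id id .] }  — reduce
  I8: { [B → P / .] }  — reduce
  I9: { [S → T B x .] }  — reduce
  I10: { [T → . / T x], [T → . / id S], [T → / . T x], [T → / . id S] }  — shift
  I11: { [P → . id id], [S → / P . P] }  — shift
  I12: { [T → / T . x] }  — shift
  I13: { [P → id . id], [S → . / P P], [S → . T B x], [T → . / T x], [T → . / id S], [T → / id . S] }  — shift
  I14: { [T → / id S .] }  — reduce
  I15: { [T → / T x .] }  — reduce
  I16: { [S → / P P .] }  — reduce
  I17: { [S → . / P P], [S → . T B x], [T → . / T x], [T → . / id S], [T → / id . S] }  — shift

No state contains both a complete item and a shift item.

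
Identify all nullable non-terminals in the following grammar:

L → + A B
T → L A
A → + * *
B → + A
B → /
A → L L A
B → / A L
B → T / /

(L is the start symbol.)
There are no ε-productions, so no non-terminal can derive ε.
No non-terminals are nullable.

Answer: None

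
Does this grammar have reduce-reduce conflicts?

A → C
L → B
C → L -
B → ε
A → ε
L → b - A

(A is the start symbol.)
Augment with A' → A and build the canonical LR(0) collection (I0 = CLOSURE({[A' → . A]}), then GOTO on every symbol after a dot until no new states appear). It has 9 states:
  I0: { [A → . C], [A → .], [A' → . A], [B → .], [C → . L -], [L → . B], [L → . b - A] }  — shift, 2 reduces
  I1: { [A' → A .] }  — accept
  I2: { [L → B .] }  — reduce
  I3: { [A → C .] }  — reduce
  I4: { [C → L . -] }  — shift
  I5: { [L → b . - A] }  — shift
  I6: { [A → . C], [A → .], [B → .], [C → . L -], [L → . B], [L → . b - A], [L → b - . A] }  — shift, 2 reduces
  I7: { [L → b - A .] }  — reduce
  I8: { [C → L - .] }  — reduce

I0 contains complete items [A → .], [B → .] — reduce-reduce conflict.
I6 contains complete items [A → .], [B → .] — reduce-reduce conflict.

Answer: Yes — I0: [A → .] vs [B → .]; I6: [A → .] vs [B → .]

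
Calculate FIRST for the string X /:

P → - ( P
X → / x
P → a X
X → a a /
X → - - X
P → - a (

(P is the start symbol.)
FIRST sets of the non-terminals involved (from the grammar, by fixed-point iteration):
  FIRST(X) = { '-', '/', 'a' }

To compute FIRST(X /), process the symbols left to right:
Symbol X is a non-terminal. Add FIRST(X) \ {ε} = { '-', '/', 'a' }
X is not nullable (ε ∉ FIRST(X)), so stop here.
FIRST(X /) = { '-', '/', 'a' }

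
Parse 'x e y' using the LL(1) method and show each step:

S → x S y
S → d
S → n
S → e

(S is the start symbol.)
LL(1) parsing maintains a stack (initially the start symbol over $) and the input. At each step: if the stack top is a terminal, match it against the current input token; if it is a non-terminal N, replace it with the RHS of M[N, lookahead] (the unique production whose predict set contains the lookahead).

Stack is shown with the top on the left.

Stack    Input    Action
------------------------
S $      x e y $  output S → x S y
x S y $  x e y $  match 'x'
S y $    e y $    output S → e
e y $    e y $    match 'e'
y $      y $      match 'y'
$        $        accept

The string is accepted.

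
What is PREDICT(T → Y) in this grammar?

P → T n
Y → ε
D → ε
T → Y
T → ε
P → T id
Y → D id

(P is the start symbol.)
{ 'id', 'n' }

PREDICT(T → Y) = (FIRST(RHS) \ {ε}) ∪ (FOLLOW(T) if ε ∈ FIRST(RHS), i.e. RHS ⇒* ε)
FIRST(Y) = { 'id', ε }
FIRST(Y) = { 'id', ε }
ε ∈ FIRST(Y) (the right-hand side is nullable), so add FOLLOW(T) = { 'id', 'n' }
PREDICT(T → Y) = { 'id', 'n' }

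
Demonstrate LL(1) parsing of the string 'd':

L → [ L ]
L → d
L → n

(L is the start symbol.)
LL(1) parsing maintains a stack (initially the start symbol over $) and the input. At each step: if the stack top is a terminal, match it against the current input token; if it is a non-terminal N, replace it with the RHS of M[N, lookahead] (the unique production whose predict set contains the lookahead).

Stack is shown with the top on the left.

Stack  Input  Action
--------------------
L $    d $    output L → d
d $    d $    match 'd'
$      $      accept

The string is accepted.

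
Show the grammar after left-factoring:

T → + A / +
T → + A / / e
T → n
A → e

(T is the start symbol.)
Left-factoring transforms A → αβ₁ | αβ₂ into A → αA' and A' → β₁ | β₂
(α is the longest common prefix among the alternatives). Repeat until
no nonterminal has two alternatives with a common prefix.

Round 1: T has alternatives sharing prefix '+ A /'. Introduce T': T → + A / T'
  Add: T' → +
  Add: T' → / e

No remaining common prefixes — done.

Resulting grammar:
T → + A / T'
T' → +
T' → / e
T → n
A → e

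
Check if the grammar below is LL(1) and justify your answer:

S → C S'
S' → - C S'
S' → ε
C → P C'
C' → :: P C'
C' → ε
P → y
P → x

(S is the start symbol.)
Yes, the grammar is LL(1).

Relevant sets:
  FOLLOW(S') = { $ }
  FOLLOW(C') = { $, '-' }

For S':
  PREDICT(S' → '-' C S') = { '-' }
  PREDICT(S' → ε) = { $ }
For C':
  PREDICT(C' → :: P C') = { '::' }
  PREDICT(C' → ε) = { $, '-' }
For P:
  PREDICT(P → y) = { 'y' }
  PREDICT(P → x) = { 'x' }
S, C have a single production, so nothing to check there.

All predict sets are disjoint. The grammar IS LL(1).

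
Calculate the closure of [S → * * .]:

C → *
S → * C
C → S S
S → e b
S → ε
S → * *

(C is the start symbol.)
{ [S → * * .] }

To compute CLOSURE, for each item [A → α.Bβ] where B is a non-terminal, add [B → .γ] for all productions B → γ; repeat for the newly added items until nothing changes.

Start with: [S → * * .]
The dot is at the end, so nothing is added.

CLOSURE = { [S → * * .] }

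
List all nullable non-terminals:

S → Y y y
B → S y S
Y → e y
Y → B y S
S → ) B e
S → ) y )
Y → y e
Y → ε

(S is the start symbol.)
ε-productions: Y → ε
So Y is immediately nullable.
No further non-terminal can be added: every production for the remaining non-terminals contains a terminal or a non-nullable non-terminal.
Nullable = { 'Y' }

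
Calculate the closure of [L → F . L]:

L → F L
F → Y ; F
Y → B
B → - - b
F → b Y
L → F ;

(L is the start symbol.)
To compute CLOSURE, for each item [A → α.Bβ] where B is a non-terminal, add [B → .γ] for all productions B → γ; repeat for the newly added items until nothing changes.

Start with: [L → F . L]
  [L → F . L] has the dot before L: add [L → . F L], [L → . F ;]
  [L → . F L] has the dot before F: add [F → . Y ; F], [F → . b Y]
  [F → . Y ; F] has the dot before Y: add [Y → . B]
  [Y → . B] has the dot before B: add [B → . - - b]
No further items can be added.

CLOSURE = { [B → . - - b], [F → . Y ; F], [F → . b Y], [L → . F ;], [L → . F L], [L → F . L], [Y → . B] }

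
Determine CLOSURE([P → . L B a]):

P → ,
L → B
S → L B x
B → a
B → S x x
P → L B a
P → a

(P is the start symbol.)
{ [B → . S x x], [B → . a], [L → . B], [P → . L B a], [S → . L B x] }

To compute CLOSURE, for each item [A → α.Bβ] where B is a non-terminal, add [B → .γ] for all productions B → γ; repeat for the newly added items until nothing changes.

Start with: [P → . L B a]
  [P → . L B a] has the dot before L: add [L → . B]
  [L → . B] has the dot before B: add [B → . a], [B → . S x x]
  [B → . S x x] has the dot before S: add [S → . L B x]
No further items can be added.

CLOSURE = { [B → . S x x], [B → . a], [L → . B], [P → . L B a], [S → . L B x] }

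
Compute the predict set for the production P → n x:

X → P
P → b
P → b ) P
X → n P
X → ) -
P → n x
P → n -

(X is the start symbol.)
{ 'n' }

PREDICT(P → n x) = (FIRST(RHS) \ {ε}) ∪ (FOLLOW(P) if ε ∈ FIRST(RHS), i.e. RHS ⇒* ε)
FIRST(n x) = { 'n' }
ε ∉ FIRST(n x), so FOLLOW(P) is not added.
PREDICT(P → n x) = { 'n' }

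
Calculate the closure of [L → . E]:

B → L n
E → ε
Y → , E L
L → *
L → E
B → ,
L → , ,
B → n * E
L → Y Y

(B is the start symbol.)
{ [E → .], [L → . E] }

To compute CLOSURE, for each item [A → α.Bβ] where B is a non-terminal, add [B → .γ] for all productions B → γ; repeat for the newly added items until nothing changes.

Start with: [L → . E]
  [L → . E] has the dot before E: add [E → .]
No further items can be added.

CLOSURE = { [E → .], [L → . E] }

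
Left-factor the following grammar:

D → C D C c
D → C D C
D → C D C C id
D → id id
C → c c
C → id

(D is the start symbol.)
D → C D C D'
D' → c
D' → ε
D' → C id
D → id id
C → c c
C → id

Left-factoring transforms A → αβ₁ | αβ₂ into A → αA' and A' → β₁ | β₂
(α is the longest common prefix among the alternatives). Repeat until
no nonterminal has two alternatives with a common prefix.

Round 1: D has alternatives sharing prefix 'C D C'. Introduce D': D → C D C D'
  Add: D' → c
  Add: D' → ε
  Add: D' → C id

No remaining common prefixes — done.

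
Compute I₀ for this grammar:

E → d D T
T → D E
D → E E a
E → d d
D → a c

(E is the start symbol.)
{ [E → . d D T], [E → . d d], [E' → . E] }

First, augment the grammar with E' → E
I₀ = CLOSURE({ [E' → . E] }):
  [E' → . E] has the dot before E: add [E → . d D T], [E → . d d]
No further items can be added.

I₀ = { [E → . d D T], [E → . d d], [E' → . E] }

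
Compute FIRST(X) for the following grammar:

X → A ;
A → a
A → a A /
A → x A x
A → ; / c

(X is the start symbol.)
FIRST sets of the other non-terminals involved (by the same procedure, iterated to a fixed point):
  FIRST(A) = { ';', 'a', 'x' }

From X → A ;:
  - A is a non-terminal: add FIRST(A) \ {ε} = { ';', 'a', 'x' }
    A is not nullable, so stop

Collecting: FIRST(X) = { ';', 'a', 'x' }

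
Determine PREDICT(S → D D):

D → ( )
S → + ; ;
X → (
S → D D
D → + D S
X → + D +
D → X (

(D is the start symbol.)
{ '(', '+' }

PREDICT(S → D D) = (FIRST(RHS) \ {ε}) ∪ (FOLLOW(S) if ε ∈ FIRST(RHS), i.e. RHS ⇒* ε)
FIRST(D) = { '(', '+' }
FIRST(D D) = { '(', '+' }
ε ∉ FIRST(D D), so FOLLOW(S) is not added.
PREDICT(S → D D) = { '(', '+' }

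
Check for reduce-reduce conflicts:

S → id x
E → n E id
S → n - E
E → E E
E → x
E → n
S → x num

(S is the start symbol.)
Augment with S' → S and build the canonical LR(0) collection (I0 = CLOSURE({[S' → . S]}), then GOTO on every symbol after a dot until no new states appear). It has 14 states:
  I0: { [S → . id x], [S → . n - E], [S → . x num], [S' → . S] }  — shift
  I1: { [S' → S .] }  — accept
  I2: { [S → id . x] }  — shift
  I3: { [S → n . - E] }  — shift
  I4: { [S → x . num] }  — shift
  I5: { [S → x num .] }  — reduce
  I6: { [E → . E E], [E → . n E id], [E → . n], [E → . x], [S → n - . E] }  — shift
  I7: { [E → . E E], [E → . n E id], [E → . n], [E → . x], [E → E . E], [S → n - E .] }  — shift, reduce
  I8: { [E → . E E], [E → . n E id], [E → . n], [E → . x], [E → n . E id], [E → n .] }  — shift, reduce
  I9: { [E → x .] }  — reduce
  I10: { [E → . E E], [E → . n E id], [E → . n], [E → . x], [E → E . E], [E → n E . id] }  — shift
  I11: { [E → . E E], [E → . n E id], [E → . n], [E → . x], [E → E . E], [E → E E .] }  — shift, reduce
  I12: { [E → n E id .] }  — reduce
  I13: { [S → id x .] }  — reduce

No state contains more than one complete item.

Answer: No reduce-reduce conflicts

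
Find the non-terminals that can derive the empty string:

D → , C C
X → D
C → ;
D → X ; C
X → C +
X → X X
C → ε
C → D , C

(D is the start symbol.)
{ 'C' }

A non-terminal is nullable if it can derive ε (the empty string): either it has an ε-production, or it has a production whose right-hand side consists entirely of nullable non-terminals.

ε-productions: C → ε
So C is immediately nullable.
No further non-terminal can be added: every production for the remaining non-terminals contains a terminal or a non-nullable non-terminal.
Nullable = { 'C' }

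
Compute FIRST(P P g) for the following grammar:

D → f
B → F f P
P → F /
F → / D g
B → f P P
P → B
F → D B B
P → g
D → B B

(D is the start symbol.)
FIRST sets of the non-terminals involved (from the grammar, by fixed-point iteration):
  FIRST(P) = { '/', 'f', 'g' }

To compute FIRST(P P g), process the symbols left to right:
Symbol P is a non-terminal. Add FIRST(P) \ {ε} = { '/', 'f', 'g' }
P is not nullable (ε ∉ FIRST(P)), so stop here.
FIRST(P P g) = { '/', 'f', 'g' }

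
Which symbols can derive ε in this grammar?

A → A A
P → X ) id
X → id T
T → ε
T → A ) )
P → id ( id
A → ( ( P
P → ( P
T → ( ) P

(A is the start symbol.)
ε-productions: T → ε
So T is immediately nullable.
No further non-terminal can be added: every production for the remaining non-terminals contains a terminal or a non-nullable non-terminal.
Nullable = { 'T' }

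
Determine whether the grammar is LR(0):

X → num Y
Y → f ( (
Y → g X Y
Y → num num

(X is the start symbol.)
Augment with X' → X and build the canonical LR(0) collection (I0 = CLOSURE({[X' → . X]}), then GOTO on every symbol after a dot until no new states appear). It has 12 states:
  I0: { [X → . num Y], [X' → . X] }  — shift
  I1: { [X' → X .] }  — accept
  I2: { [X → num . Y], [Y → . f ( (], [Y → . g X Y], [Y → . num num] }  — shift
  I3: { [X → num Y .] }  — reduce
  I4: { [Y → f . ( (] }  — shift
  I5: { [X → . num Y], [Y → g . X Y] }  — shift
  I6: { [Y → num . num] }  — shift
  I7: { [Y → num num .] }  — reduce
  I8: { [Y → . f ( (], [Y → . g X Y], [Y → . num num], [Y → g X . Y] }  — shift
  I9: { [Y → g X Y .] }  — reduce
  I10: { [Y → f ( . (] }  — shift
  I11: { [Y → f ( ( .] }  — reduce

Every state is either a pure shift/goto state or contains exactly one complete item and nothing to shift — no conflicts. The grammar is LR(0).

Answer: Yes, the grammar is LR(0)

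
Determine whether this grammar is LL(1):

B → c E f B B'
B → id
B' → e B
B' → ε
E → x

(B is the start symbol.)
No. Predict set conflict for B': { 'e' }

A grammar is LL(1) if for each non-terminal N with multiple productions, the predict sets of those productions are pairwise disjoint, where PREDICT(N → α) = (FIRST(α) \ {ε}) ∪ (FOLLOW(N) if α ⇒* ε).

Relevant sets:
  FOLLOW(B') = { $, 'e' }

For B:
  PREDICT(B → c E f B B') = { 'c' }
  PREDICT(B → id) = { 'id' }
For B':
  PREDICT(B' → e B) = { 'e' }
  PREDICT(B' → ε) = { $, 'e' }
E has a single production, so nothing to check there.

Conflict found: Predict set conflict for B': { 'e' }
The grammar is NOT LL(1).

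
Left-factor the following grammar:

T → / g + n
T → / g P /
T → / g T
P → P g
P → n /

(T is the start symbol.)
T → / g T'
T' → + n
T' → P /
T' → T
P → P g
P → n /

Left-factoring transforms A → αβ₁ | αβ₂ into A → αA' and A' → β₁ | β₂
(α is the longest common prefix among the alternatives). Repeat until
no nonterminal has two alternatives with a common prefix.

Round 1: T has alternatives sharing prefix '/ g'. Introduce T': T → / g T'
  Add: T' → + n
  Add: T' → P /
  Add: T' → T

No remaining common prefixes — done.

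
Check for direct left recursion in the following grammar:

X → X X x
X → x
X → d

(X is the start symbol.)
Direct left recursion occurs when N → N α for some non-terminal N (the right-hand side begins with the left-hand side itself).

X → X X x: LEFT RECURSIVE (starts with X)
X → x: starts with x
X → d: starts with d

The grammar has direct left recursion on: X.

Answer: Yes, X is left-recursive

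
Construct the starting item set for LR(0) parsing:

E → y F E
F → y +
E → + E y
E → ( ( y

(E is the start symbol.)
{ [E → . ( ( y], [E → . + E y], [E → . y F E], [E' → . E] }

First, augment the grammar with E' → E
I₀ = CLOSURE({ [E' → . E] }):
  [E' → . E] has the dot before E: add [E → . y F E], [E → . + E y], [E → . ( ( y]
No further items can be added.

I₀ = { [E → . ( ( y], [E → . + E y], [E → . y F E], [E' → . E] }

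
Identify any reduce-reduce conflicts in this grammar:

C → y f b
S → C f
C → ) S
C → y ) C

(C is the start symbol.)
A reduce-reduce conflict occurs when an LR(0) state has two complete items [A → α .] and [B → β .] — both call for a reduction, and with no lookahead the parser cannot choose between them.

Augment with C' → C and build the canonical LR(0) collection (I0 = CLOSURE({[C' → . C]}), then GOTO on every symbol after a dot until no new states appear). It has 11 states:
  I0: { [C → . ) S], [C → . y ) C], [C → . y f b], [C' → . C] }  — shift
  I1: { [C → ) . S], [C → . ) S], [C → . y ) C], [C → . y f b], [S → . C f] }  — shift
  I2: { [C' → C .] }  — accept
  I3: { [C → y . ) C], [C → y . f b] }  — shift
  I4: { [C → . ) S], [C → . y ) C], [C → . y f b], [C → y ) . C] }  — shift
  I5: { [C → y f . b] }  — shift
  I6: { [C → y f b .] }  — reduce
  I7: { [C → y ) C .] }  — reduce
  I8: { [S → C . f] }  — shift
  I9: { [C → ) S .] }  — reduce
  I10: { [S → C f .] }  — reduce

No state contains more than one complete item.

Answer: No reduce-reduce conflicts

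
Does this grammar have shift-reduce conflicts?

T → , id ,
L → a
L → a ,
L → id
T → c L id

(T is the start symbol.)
Yes — I5: [L → a .] vs [L → a . ,]

A shift-reduce conflict occurs when an LR(0) state has both:
  - a complete (reduce) item [A → α .] (dot at the end), and
  - a shift item [B → β . c γ] (dot before a terminal).

Augment with T' → T and build the canonical LR(0) collection (I0 = CLOSURE({[T' → . T]}), then GOTO on every symbol after a dot until no new states appear). It has 11 states:
  I0: { [T → . , id ,], [T → . c L id], [T' → . T] }  — shift
  I1: { [T → , . id ,] }  — shift
  I2: { [T' → T .] }  — accept
  I3: { [L → . a ,], [L → . a], [L → . id], [T → c . L id] }  — shift
  I4: { [T → c L . id] }  — shift
  I5: { [L → a . ,], [L → a .] }  — shift, reduce
  I6: { [L → id .] }  — reduce
  I7: { [L → a , .] }  — reduce
  I8: { [T → c L id .] }  — reduce
  I9: { [T → , id . ,] }  — shift
  I10: { [T → , id , .] }  — reduce

I5 contains reduce item [L → a .] and shift item [L → a . ,] — shift-reduce conflict.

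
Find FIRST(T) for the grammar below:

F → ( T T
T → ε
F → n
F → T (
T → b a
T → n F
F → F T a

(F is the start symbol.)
{ 'b', 'n', ε }

To compute FIRST(T), examine every production with T on the left-hand side, reading each right-hand side left to right until a non-nullable symbol is reached.

From T → ε:
  - ε-production, so ε ∈ FIRST(T)
From T → b a:
  - b is a terminal: add 'b' and stop
From T → n F:
  - n is a terminal: add 'n' and stop

Collecting: FIRST(T) = { 'b', 'n', ε }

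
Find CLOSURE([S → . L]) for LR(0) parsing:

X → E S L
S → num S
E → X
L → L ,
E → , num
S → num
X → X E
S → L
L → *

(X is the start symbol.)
Start with: [S → . L]
  [S → . L] has the dot before L: add [L → . L ,], [L → . *]
No further items can be added.

CLOSURE = { [L → . *], [L → . L ,], [S → . L] }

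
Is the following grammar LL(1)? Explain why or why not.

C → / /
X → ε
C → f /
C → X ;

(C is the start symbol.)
A grammar is LL(1) if for each non-terminal N with multiple productions, the predict sets of those productions are pairwise disjoint, where PREDICT(N → α) = (FIRST(α) \ {ε}) ∪ (FOLLOW(N) if α ⇒* ε).

Relevant sets:
  FIRST(X) = { ε }

For C:
  PREDICT(C → '/' '/') = { '/' }
  PREDICT(C → f '/') = { 'f' }
  PREDICT(C → X ';') = { ';' }
X has a single production, so nothing to check there.

All predict sets are disjoint. The grammar IS LL(1).

Answer: Yes, the grammar is LL(1).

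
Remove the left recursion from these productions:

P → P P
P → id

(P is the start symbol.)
P → id P'
P' → P P'
P' → ε

P is directly left-recursive. The standard transformation for
  A → A α₁ | ... | A α_m | β₁ | ... | β_n
is
  A  → β₁ A' | ... | β_n A'
  A' → α₁ A' | ... | α_m A' | ε

P → id becomes P → id P'
P → P P becomes P' → P P'
Add P' → ε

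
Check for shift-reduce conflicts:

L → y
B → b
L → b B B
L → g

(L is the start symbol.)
Augment with L' → L and build the canonical LR(0) collection (I0 = CLOSURE({[L' → . L]}), then GOTO on every symbol after a dot until no new states appear). It has 8 states:
  I0: { [L → . b B B], [L → . g], [L → . y], [L' → . L] }  — shift
  I1: { [L' → L .] }  — accept
  I2: { [B → . b], [L → b . B B] }  — shift
  I3: { [L → g .] }  — reduce
  I4: { [L → y .] }  — reduce
  I5: { [B → . b], [L → b B . B] }  — shift
  I6: { [B → b .] }  — reduce
  I7: { [L → b B B .] }  — reduce

No state contains both a complete item and a shift item.

Answer: No shift-reduce conflicts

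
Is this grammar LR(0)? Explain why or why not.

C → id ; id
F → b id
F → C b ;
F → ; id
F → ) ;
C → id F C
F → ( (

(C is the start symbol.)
Augment with C' → C and build the canonical LR(0) collection (I0 = CLOSURE({[C' → . C]}), then GOTO on every symbol after a dot until no new states appear). It has 16 states:
  I0: { [C → . id ; id], [C → . id F C], [C' → . C] }  — shift
  I1: { [C' → C .] }  — accept
  I2: { [C → . id ; id], [C → . id F C], [C → id . ; id], [C → id . F C], [F → . ( (], [F → . ) ;], [F → . ; id], [F → . C b ;], [F → . b id] }  — shift
  I3: { [F → ( . (] }  — shift
  I4: { [F → ) . ;] }  — shift
  I5: { [C → id ; . id], [F → ; . id] }  — shift
  I6: { [F → C . b ;] }  — shift
  I7: { [C → . id ; id], [C → . id F C], [C → id F . C] }  — shift
  I8: { [F → b . id] }  — shift
  I9: { [F → b id .] }  — reduce
  I10: { [C → id F C .] }  — reduce
  I11: { [F → C b . ;] }  — shift
  I12: { [F → C b ; .] }  — reduce
  I13: { [C → id ; id .], [F → ; id .] }  — 2 reduces
  I14: { [F → ) ; .] }  — reduce
  I15: { [F → ( ( .] }  — reduce

Conflict in state I13:
  Reduce-reduce conflict: [C → id ; id .] and [F → ; id .]
So the grammar is NOT LR(0).

Answer: No. Reduce-reduce conflict: [C → id ; id .] and [F → ; id .]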